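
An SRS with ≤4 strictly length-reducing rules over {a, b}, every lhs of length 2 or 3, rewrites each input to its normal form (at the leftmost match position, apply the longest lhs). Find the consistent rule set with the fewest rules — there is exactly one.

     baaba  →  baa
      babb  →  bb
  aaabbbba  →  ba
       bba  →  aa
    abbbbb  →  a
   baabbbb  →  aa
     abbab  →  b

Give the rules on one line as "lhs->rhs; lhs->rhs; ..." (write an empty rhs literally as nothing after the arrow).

  | baaba => baa
  | babb => bb
  | aaabbbba => aabbba => abba => ba
  | bba => aa

ab->; bba->aa; bbb->aa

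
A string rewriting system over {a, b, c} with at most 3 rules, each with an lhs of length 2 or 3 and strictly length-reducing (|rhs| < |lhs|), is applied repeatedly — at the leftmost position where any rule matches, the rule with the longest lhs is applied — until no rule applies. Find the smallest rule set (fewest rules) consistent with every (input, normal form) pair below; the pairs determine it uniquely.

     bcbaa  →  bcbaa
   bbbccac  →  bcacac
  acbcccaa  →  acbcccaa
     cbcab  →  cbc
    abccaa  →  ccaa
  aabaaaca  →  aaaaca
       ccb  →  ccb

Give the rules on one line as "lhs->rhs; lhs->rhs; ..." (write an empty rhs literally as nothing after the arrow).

ab->; bbc->ca

  | bcbaa
  | bbbccac => bcacac
  | acbcccaa
  | cbcab => cbc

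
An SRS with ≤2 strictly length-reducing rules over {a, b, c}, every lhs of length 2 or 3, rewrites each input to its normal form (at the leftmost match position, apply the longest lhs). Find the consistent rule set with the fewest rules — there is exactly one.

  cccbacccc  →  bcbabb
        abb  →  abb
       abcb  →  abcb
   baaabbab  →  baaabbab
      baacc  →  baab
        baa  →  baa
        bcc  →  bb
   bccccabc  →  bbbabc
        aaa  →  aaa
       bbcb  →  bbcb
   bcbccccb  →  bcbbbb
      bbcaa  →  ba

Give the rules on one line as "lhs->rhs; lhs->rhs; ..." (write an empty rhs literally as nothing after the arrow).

bca->; cc->b

  | cccbacccc => bcbacccc => bcbabcc => bcbabb
  | abb
  | abcb
  | baaabbab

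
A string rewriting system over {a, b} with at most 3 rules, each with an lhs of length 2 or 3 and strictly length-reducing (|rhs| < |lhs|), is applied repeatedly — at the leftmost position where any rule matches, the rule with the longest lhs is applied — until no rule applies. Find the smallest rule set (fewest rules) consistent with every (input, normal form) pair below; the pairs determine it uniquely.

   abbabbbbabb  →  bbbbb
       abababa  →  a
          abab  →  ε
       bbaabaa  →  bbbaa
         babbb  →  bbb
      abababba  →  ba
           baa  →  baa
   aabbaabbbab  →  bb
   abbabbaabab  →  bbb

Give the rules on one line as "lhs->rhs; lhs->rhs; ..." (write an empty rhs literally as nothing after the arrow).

  | abbabbbbabb => babbbbabb => bbbbabb => bbbbb
  | abababa => ababa => aba => a
  | abab => ab => ε
  | bbaabaa => bbaaaa => bbbaa

aaa->ba; aab->aa; ab->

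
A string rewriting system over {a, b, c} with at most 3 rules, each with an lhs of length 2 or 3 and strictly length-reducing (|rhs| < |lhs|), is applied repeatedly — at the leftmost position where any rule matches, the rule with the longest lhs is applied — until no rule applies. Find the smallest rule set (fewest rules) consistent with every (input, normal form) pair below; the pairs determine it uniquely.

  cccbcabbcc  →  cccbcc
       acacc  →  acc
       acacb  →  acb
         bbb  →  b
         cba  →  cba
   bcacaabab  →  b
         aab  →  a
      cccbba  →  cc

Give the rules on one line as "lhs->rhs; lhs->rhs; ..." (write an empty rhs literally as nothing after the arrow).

ab->; bb->; ca->

  | cccbcabbcc => cccbbbcc => cccbcc
  | acacc => acc
  | acacb => acb
  | bbb => b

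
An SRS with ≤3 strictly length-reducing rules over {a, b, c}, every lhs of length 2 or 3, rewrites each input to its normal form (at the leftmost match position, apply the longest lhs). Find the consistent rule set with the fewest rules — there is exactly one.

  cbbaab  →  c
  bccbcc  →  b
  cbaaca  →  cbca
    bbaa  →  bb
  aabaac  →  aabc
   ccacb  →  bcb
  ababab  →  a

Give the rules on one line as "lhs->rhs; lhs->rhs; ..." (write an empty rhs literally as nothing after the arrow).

  | cbbaab => cbbab => cbbb => c
  | bccbcc => bbbcc => cc => b
  | cbaaca => cbaca => cbca
  | bbaa => bba => bb

ba->b; bbb->; cc->b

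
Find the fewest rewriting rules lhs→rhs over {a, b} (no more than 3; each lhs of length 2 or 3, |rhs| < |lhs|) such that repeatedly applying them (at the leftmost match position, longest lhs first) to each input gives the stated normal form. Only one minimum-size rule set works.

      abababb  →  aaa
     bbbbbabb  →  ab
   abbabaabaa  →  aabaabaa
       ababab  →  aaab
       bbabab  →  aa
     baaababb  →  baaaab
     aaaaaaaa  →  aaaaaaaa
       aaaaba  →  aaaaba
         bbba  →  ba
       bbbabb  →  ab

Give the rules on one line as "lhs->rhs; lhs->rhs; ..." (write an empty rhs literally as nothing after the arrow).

  | abababb => aaabb => aaa
  | bbbbbabb => bbbabb => babb => ab
  | abbabaabaa => aabaabaa
  | ababab => aaab

bab->a; bb->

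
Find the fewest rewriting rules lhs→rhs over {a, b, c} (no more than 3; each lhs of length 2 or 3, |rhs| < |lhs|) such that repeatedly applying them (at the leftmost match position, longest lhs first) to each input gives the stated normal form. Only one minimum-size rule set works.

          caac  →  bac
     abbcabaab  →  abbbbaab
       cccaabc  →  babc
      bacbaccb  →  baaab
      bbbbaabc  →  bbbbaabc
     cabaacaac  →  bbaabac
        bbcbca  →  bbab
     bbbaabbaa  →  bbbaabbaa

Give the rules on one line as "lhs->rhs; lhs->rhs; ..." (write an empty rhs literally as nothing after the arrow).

ca->b; cb->a

  | caac => bac
  | abbcabaab => abbbbaab
  | cccaabc => ccbabc => caabc => babc
  | bacbaccb => baaaccb => baaaca => baaab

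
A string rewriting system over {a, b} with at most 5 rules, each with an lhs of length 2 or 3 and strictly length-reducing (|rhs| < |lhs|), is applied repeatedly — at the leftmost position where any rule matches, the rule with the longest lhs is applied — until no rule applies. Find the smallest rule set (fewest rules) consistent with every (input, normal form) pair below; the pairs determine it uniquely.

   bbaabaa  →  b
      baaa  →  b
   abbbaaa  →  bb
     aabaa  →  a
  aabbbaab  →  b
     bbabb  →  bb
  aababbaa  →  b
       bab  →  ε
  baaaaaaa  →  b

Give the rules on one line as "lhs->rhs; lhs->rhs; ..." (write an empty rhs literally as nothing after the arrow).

  | bbaabaa => bbabaa => baa => ba => b
  | baaa => baa => ba => b
  | abbbaaa => bbaaa => bbaa => bba => bb
  | aabaa => abaa => aa => a

aa->a; ab->; ba->b; bab->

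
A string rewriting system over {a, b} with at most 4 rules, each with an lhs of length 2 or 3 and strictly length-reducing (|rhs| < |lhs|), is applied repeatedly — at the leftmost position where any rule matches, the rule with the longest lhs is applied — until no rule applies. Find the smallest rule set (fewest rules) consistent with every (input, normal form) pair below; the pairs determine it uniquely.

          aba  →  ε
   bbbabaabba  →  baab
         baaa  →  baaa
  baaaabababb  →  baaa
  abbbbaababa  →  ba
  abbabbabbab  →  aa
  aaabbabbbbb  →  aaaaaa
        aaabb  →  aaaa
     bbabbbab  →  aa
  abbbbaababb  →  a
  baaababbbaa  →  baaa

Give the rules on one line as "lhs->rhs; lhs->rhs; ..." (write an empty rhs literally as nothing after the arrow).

  | aba => ε
  | bbbabaabba => ababaabba => baabba => baab
  | baaa
  | baaaabababb => baaababb => baabb => baaa

aba->; bb->a; bba->b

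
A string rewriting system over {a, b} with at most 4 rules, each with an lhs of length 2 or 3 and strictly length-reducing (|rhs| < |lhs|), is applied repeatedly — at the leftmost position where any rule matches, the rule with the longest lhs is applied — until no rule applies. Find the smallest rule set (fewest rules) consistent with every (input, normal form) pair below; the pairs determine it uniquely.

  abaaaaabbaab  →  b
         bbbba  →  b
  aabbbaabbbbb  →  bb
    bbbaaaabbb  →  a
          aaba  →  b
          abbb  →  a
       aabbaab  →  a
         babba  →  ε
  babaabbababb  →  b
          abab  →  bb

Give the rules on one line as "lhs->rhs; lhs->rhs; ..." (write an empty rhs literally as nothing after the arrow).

aa->; ab->b; ba->b; bbb->a

  | abaaaaabbaab => baaaaabbaab => baaaabbaab => baaabbaab => baabbaab => babbaab => bbbaab => aaab => ab => b
  | bbbba => aba => ba => b
  | aabbbaabbbbb => bbbaabbbbb => aaabbbbb => abbbbb => bbbbb => abb => bb
  | bbbaaaabbb => aaaaabbb => aaabbb => abbb => bbb => a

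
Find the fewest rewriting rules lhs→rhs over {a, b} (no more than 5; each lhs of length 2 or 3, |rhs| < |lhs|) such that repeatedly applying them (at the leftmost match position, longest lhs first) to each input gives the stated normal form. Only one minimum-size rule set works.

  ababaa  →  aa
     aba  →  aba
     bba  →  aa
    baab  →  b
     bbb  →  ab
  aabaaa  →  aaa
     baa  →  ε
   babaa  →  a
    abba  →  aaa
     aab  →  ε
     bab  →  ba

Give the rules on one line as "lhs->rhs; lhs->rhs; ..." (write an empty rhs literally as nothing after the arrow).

  | ababaa => abaaa => aa
  | aba
  | bba => aa
  | baab => b

aab->; baa->; bab->ba; bb->a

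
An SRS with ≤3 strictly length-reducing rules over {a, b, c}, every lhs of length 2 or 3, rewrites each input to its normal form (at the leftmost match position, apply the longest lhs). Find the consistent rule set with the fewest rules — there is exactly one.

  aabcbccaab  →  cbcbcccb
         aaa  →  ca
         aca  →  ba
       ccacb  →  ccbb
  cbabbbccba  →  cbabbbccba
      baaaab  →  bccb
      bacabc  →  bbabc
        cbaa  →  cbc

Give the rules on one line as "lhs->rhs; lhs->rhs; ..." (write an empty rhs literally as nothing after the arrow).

  | aabcbccaab => cbcbccaab => cbcbcccb
  | aaa => ca
  | aca => ba
  | ccacb => ccbb

aa->c; ac->b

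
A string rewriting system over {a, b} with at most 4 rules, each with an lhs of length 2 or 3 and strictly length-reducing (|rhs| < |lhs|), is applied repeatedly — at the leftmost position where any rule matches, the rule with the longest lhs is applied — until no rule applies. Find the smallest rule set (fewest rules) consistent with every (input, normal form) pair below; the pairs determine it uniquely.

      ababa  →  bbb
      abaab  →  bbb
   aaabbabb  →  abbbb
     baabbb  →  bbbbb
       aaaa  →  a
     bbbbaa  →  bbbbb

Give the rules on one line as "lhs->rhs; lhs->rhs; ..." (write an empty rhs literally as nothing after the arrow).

  | ababa => bbba => bbb
  | abaab => bbab => bbb
  | aaabbabb => aabbabb => abbabb => abbbb
  | baabbb => bbbbb

aa->a; aba->bb; ba->b; baa->bb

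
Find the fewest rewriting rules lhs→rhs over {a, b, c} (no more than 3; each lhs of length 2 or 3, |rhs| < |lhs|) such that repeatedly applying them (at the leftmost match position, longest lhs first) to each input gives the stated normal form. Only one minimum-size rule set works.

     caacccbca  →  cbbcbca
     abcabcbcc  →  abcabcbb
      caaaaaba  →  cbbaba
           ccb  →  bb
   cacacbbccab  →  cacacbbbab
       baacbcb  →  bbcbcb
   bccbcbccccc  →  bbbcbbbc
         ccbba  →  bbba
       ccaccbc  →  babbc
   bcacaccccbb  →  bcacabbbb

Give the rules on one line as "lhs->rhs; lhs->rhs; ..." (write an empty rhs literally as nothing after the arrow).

aa->b; cc->b

  | caacccbca => cbcccbca => cbbcbca
  | abcabcbcc => abcabcbb
  | caaaaaba => cbaaaba => cbbaba
  | ccb => bb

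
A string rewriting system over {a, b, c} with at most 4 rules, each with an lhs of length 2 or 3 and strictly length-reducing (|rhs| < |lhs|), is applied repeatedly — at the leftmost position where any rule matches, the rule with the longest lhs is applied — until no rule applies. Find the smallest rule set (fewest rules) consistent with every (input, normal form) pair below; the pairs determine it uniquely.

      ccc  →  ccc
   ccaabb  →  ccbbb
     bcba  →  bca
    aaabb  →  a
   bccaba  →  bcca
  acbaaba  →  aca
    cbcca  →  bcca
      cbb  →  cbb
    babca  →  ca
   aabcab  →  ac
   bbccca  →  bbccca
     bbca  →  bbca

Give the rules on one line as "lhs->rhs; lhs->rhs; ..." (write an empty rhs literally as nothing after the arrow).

  | ccc
  | ccaabb => ccbbb
  | bcba => bca
  | aaabb => aab => a

ab->; ba->a; caa->cb; cbc->bc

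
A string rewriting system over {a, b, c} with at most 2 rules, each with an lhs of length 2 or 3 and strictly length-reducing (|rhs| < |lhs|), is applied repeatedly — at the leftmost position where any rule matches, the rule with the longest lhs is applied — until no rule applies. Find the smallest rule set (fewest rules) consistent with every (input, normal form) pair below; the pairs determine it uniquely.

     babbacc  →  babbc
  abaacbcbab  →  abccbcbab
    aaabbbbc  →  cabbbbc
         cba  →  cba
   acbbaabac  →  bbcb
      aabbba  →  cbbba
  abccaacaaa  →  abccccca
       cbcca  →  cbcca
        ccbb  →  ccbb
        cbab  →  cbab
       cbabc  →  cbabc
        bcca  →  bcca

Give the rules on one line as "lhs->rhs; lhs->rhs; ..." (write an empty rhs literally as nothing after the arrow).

aa->c; ac->

  | babbacc => babbc
  | abaacbcbab => abccbcbab
  | aaabbbbc => cabbbbc
  | cba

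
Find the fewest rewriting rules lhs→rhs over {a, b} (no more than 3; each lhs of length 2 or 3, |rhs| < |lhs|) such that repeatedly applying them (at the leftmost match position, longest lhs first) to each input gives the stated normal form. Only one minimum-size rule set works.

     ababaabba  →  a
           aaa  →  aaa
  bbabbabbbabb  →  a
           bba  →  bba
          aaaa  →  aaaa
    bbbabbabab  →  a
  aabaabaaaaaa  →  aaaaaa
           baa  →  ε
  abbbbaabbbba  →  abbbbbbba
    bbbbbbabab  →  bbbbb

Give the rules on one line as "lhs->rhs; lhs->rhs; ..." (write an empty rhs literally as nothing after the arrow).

  | ababaabba => aaaabba => aaba => a
  | aaa
  | bbabbabbbabb => bababbbabb => aabbbabb => bbabb => bab => a
  | bba

aab->; baa->; bab->a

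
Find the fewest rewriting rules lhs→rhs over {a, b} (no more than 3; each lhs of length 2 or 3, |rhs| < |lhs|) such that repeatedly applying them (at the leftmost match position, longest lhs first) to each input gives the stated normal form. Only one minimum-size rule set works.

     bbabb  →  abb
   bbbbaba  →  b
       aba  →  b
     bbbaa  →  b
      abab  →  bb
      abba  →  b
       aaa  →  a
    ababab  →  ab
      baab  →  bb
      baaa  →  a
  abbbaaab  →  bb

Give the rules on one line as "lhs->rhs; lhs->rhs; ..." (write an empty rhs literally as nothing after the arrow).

aa->b; ba->a

  | bbabb => babb => abb
  | bbbbaba => bbbaba => bbaba => baba => aba => aa => b
  | aba => aa => b
  | bbbaa => bbaa => baa => aa => b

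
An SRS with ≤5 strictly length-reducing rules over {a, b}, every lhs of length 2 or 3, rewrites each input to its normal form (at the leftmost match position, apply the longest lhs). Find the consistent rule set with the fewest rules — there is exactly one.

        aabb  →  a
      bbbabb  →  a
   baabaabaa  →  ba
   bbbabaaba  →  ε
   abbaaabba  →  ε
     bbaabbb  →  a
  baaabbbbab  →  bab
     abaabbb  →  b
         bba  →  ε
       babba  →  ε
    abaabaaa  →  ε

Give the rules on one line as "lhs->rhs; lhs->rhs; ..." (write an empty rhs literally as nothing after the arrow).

aa->; aaa->ba; aba->; bb->a

  | aabb => bb => a
  | bbbabb => ababb => bb => a
  | baabaabaa => bbaabaa => aaabaa => babaa => ba
  | bbbabaaba => ababaaba => baaba => bba => aa => ε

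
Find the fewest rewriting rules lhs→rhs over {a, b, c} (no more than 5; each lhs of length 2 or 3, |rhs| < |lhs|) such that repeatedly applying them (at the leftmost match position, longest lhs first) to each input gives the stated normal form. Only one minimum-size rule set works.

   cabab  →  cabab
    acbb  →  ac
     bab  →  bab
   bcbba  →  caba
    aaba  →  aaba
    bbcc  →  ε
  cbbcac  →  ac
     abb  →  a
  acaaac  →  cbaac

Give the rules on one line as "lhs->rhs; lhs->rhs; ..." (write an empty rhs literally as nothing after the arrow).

aca->cb; bb->; bcb->ca; cc->

  | cabab
  | acbb => ac
  | bab
  | bcbba => caba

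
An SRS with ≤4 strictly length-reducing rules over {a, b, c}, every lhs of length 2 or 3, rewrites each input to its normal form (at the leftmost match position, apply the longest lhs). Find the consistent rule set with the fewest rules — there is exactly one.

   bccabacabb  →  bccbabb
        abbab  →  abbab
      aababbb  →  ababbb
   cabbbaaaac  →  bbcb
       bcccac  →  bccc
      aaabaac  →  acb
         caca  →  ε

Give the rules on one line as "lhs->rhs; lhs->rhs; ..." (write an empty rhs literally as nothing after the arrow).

  | bccabacabb => bcbacabb => bccbabb
  | abbab
  | aababbb => ababbb
  | cabbbaaaac => bbbaaaac => bbbaaac => bbbaac => bbbac => bbcb

aa->a; bac->cb; ca->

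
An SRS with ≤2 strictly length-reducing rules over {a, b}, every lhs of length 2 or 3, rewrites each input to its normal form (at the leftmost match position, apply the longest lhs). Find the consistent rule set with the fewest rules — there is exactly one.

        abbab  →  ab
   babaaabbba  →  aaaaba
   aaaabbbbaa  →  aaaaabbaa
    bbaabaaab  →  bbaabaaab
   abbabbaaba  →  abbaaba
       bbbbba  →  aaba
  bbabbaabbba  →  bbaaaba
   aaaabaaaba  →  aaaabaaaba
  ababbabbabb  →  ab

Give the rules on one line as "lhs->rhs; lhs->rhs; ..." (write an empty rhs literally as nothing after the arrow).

  | abbab => ab
  | babaaabbba => aaabbba => aaaaba
  | aaaabbbbaa => aaaaabbaa
  | bbaabaaab

bab->; bbb->ab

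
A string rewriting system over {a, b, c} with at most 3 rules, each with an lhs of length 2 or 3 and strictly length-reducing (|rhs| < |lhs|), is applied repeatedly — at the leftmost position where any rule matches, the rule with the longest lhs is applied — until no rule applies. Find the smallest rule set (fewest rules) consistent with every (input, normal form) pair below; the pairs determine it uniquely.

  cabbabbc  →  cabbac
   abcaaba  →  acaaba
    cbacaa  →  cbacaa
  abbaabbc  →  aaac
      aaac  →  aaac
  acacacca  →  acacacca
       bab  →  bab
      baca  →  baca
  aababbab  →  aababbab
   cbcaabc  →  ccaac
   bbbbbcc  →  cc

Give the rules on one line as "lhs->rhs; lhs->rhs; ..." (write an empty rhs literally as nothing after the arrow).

baa->aa; bc->c

  | cabbabbc => cabbabc => cabbac
  | abcaaba => acaaba
  | cbacaa
  | abbaabbc => abaabbc => aaabbc => aaabc => aaac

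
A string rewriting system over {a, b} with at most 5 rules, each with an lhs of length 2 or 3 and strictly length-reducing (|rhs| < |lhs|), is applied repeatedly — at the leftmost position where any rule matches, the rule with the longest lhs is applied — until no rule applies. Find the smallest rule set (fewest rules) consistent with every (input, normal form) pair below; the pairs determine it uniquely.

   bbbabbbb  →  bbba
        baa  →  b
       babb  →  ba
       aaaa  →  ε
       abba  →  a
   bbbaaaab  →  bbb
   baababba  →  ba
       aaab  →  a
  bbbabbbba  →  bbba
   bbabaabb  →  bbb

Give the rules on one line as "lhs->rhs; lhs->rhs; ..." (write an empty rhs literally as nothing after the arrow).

aa->; aab->; ab->a; aba->a

  | bbbabbbb => bbbabbb => bbbabb => bbbab => bbba
  | baa => b
  | babb => bab => ba
  | aaaa => aa => ε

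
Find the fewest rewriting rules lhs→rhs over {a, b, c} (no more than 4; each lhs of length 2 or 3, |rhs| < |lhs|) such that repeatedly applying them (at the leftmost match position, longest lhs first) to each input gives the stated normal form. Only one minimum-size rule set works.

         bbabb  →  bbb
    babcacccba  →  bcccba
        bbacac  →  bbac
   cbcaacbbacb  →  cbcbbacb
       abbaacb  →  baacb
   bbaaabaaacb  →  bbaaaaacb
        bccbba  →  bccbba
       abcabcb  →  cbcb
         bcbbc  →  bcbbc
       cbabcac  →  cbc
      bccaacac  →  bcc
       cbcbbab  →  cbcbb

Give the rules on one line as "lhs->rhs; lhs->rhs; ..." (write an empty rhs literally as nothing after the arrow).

  | bbabb => bbb
  | babcacccba => bcacccba => bcccba
  | bbacac => bbac
  | cbcaacbbacb => cbcacbbacb => cbcbbacb

ab->; ca->c; cac->c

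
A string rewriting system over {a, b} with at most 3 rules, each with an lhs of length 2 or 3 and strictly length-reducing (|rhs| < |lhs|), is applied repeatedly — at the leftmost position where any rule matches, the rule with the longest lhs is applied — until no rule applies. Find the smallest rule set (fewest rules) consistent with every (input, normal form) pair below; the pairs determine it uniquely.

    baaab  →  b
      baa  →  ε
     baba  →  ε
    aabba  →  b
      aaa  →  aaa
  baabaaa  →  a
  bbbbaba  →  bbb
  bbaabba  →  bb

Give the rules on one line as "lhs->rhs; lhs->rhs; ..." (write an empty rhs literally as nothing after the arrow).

  | baaab => ab => b
  | baa => ε
  | baba => ba => ε
  | aabba => abba => bba => b

ab->b; ba->; baa->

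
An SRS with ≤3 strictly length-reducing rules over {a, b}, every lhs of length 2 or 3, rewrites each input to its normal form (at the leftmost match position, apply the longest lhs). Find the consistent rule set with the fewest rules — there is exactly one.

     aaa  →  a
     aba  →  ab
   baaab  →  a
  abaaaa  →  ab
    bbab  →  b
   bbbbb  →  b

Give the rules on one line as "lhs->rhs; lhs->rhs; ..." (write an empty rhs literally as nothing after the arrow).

aa->; ba->b; bb->a

  | aaa => a
  | aba => ab
  | baaab => baab => bab => bb => a
  | abaaaa => abaaa => abaa => aba => ab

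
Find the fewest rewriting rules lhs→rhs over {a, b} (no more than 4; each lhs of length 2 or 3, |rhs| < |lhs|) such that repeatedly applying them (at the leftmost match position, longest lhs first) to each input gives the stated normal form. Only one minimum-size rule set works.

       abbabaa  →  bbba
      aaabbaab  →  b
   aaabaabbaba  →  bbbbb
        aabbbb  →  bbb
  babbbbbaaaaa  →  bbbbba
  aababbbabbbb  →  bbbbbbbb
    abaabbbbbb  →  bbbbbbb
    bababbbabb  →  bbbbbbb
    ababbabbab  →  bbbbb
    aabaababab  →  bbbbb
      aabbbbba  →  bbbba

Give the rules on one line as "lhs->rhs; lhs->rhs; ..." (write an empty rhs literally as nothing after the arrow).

  | abbabaa => babaa => bbba
  | aaabbaab => aabbaab => abbaab => baab => bab => b
  | aaabaabbaba => aabaabbaba => abaabbaba => bbabbaba => bbbaba => bbbbb
  | aabbbb => abbbb => bbb

aa->a; ab->; aba->bb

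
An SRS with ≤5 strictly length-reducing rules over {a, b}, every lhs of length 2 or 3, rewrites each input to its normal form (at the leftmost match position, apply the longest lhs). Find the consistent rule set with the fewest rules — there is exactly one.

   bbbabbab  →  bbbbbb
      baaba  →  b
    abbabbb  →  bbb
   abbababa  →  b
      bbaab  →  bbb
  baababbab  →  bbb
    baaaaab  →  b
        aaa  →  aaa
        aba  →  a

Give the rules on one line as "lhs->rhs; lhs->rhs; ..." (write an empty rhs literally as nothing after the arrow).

  | bbbabbab => bbbbbab => bbbbbb
  | baaba => baba => ba => b
  | abbabbb => babbb => bbb
  | abbababa => bababa => baba => ba => b

ab->; ba->b; bab->b; bba->bb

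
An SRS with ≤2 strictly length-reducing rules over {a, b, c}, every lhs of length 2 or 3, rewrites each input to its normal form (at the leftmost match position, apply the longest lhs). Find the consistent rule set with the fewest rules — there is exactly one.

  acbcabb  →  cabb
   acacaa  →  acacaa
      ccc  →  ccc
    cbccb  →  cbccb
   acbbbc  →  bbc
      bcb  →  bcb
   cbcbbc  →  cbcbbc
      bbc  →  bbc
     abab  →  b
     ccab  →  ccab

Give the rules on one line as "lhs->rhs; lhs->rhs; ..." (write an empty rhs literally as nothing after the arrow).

  | acbcabb => cabb
  | acacaa
  | ccc
  | cbccb

aba->; acb->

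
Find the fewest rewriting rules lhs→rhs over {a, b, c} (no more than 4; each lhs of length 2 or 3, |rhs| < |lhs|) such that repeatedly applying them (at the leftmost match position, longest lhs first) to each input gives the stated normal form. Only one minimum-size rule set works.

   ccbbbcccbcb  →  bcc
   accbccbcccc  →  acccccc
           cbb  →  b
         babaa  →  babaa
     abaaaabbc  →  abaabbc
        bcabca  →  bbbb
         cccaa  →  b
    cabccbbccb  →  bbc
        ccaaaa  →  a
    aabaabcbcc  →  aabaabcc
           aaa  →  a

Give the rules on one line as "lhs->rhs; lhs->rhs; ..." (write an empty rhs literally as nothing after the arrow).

  | ccbbbcccbcb => cbbcccbcb => bcccbcb => bcccb => bcc
  | accbccbcccc => acccbcccc => acccccc
  | cbb => b
  | babaa

aaa->a; ca->b; cb->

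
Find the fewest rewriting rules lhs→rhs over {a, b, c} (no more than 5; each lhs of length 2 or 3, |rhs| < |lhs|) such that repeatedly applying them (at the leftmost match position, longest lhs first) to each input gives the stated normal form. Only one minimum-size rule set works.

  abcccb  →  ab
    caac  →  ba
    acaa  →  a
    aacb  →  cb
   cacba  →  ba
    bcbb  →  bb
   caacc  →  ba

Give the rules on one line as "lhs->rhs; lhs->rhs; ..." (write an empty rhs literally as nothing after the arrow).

  | abcccb => accb => acb => ab
  | caac => bac => ba
  | acaa => aaa => a
  | aacb => cb

aa->; ac->a; bc->; ca->b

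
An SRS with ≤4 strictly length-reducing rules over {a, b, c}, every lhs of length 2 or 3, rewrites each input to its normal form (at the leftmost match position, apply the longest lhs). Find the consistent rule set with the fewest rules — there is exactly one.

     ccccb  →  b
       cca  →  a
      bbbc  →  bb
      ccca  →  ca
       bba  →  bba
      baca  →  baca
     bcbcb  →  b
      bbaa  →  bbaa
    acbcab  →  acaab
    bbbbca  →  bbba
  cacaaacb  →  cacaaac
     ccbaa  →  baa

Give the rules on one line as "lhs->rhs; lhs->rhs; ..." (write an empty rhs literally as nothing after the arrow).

bc->; cb->c; cbc->ca; cc->

  | ccccb => ccb => b
  | cca => a
  | bbbc => bb
  | ccca => ca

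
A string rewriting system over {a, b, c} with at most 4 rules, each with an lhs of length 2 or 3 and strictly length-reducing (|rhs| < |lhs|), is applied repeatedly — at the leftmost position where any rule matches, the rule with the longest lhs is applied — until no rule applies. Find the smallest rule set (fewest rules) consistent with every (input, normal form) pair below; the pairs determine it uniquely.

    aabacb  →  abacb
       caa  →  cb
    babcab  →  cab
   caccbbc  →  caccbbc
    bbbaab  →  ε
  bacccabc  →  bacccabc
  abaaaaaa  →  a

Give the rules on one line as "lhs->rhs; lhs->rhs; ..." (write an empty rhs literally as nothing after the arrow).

aa->b; aab->ab; bab->; bba->a

  | aabacb => abacb
  | caa => cb
  | babcab => cab
  | caccbbc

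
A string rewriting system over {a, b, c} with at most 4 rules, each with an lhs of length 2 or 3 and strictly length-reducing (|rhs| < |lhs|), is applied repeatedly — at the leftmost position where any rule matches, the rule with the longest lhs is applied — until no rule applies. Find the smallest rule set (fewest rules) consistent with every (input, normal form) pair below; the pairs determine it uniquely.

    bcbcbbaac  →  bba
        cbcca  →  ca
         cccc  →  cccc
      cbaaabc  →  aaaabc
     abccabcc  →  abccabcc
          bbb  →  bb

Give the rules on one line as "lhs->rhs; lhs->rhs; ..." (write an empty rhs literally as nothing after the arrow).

  | bcbcbbaac => bacbbaac => bbbaac => bbaac => bba
  | cbcca => acca => ca
  | cccc
  | cbaaabc => aaaabc

ac->; bbb->bb; cb->a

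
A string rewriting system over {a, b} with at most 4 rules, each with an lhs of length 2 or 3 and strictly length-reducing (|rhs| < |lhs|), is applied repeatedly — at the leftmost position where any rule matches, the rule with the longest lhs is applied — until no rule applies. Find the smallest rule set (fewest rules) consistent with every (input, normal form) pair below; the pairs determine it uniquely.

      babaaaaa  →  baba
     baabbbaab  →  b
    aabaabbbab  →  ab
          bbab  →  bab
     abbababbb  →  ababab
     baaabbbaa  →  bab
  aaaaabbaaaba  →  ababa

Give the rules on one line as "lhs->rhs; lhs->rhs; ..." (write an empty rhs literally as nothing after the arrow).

aa->; aab->aa; bb->b

  | babaaaaa => babaaa => baba
  | baabbbaab => baabbaab => baabaab => baaaab => baab => baa => b
  | aabaabbbab => aaaabbbab => aabbbab => aabbab => aabab => aaab => ab
  | bbab => bab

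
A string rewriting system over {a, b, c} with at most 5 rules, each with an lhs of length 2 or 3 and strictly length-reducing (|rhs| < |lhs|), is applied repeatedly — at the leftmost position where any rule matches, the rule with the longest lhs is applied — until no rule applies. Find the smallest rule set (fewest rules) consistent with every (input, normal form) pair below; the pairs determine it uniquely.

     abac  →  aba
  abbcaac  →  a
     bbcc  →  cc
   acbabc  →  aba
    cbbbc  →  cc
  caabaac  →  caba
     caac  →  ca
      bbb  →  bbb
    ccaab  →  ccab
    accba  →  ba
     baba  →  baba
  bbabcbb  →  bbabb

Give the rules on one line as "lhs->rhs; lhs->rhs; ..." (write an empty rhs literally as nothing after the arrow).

aa->a; ac->a; acc->; bc->c

  | abac => aba
  | abbcaac => abcaac => acaac => aaac => aac => ac => a
  | bbcc => bcc => cc
  | acbabc => ababc => abac => aba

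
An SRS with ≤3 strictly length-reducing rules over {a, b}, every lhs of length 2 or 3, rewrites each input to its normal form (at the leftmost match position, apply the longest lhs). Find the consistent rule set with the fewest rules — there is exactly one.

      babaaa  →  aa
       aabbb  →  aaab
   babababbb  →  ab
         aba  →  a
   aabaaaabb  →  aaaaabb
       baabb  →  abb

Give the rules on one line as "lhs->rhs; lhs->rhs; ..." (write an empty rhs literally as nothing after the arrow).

  | babaaa => baaa => aa
  | aabbb => aaab
  | babababbb => bababbb => babbb => bbb => ab
  | aba => a

ba->; bbb->ab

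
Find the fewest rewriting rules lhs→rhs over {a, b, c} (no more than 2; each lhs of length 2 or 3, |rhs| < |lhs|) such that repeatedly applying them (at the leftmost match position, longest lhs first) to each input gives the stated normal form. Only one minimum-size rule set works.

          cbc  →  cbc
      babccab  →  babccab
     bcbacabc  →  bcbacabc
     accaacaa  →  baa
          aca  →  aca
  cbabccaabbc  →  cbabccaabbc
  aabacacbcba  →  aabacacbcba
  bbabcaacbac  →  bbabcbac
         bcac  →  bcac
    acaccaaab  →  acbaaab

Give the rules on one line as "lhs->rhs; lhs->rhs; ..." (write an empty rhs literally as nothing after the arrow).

aac->; acc->b

  | cbc
  | babccab
  | bcbacabc
  | accaacaa => baacaa => baa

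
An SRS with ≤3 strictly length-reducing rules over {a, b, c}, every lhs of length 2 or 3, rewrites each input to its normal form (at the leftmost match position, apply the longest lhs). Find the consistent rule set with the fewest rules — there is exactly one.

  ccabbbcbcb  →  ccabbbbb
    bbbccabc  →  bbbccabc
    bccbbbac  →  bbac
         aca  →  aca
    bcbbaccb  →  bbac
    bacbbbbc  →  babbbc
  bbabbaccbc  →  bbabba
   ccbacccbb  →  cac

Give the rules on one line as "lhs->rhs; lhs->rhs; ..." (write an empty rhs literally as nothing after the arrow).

  | ccabbbcbcb => ccabbbbb
  | bbbccabc
  | bccbbbac => bcbbac => bbac
  | aca

cb->; cbc->b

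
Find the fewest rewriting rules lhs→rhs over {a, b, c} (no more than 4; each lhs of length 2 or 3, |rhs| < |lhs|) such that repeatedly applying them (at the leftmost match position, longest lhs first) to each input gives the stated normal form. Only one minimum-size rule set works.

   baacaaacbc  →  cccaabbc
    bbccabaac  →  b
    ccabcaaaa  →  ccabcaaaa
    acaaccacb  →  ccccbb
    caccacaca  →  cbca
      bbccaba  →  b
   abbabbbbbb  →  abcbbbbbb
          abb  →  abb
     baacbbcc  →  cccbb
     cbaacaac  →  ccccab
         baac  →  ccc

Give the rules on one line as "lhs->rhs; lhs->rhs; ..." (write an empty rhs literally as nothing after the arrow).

ac->b; ba->c; baa->cc; bcc->b

  | baacaaacbc => cccaaacbc => cccaabbc
  | bbccabaac => bbabaac => bcbaac => bcccc => bcc => b
  | ccabcaaaa
  | acaaccacb => baaccacb => ccccacb => ccccbb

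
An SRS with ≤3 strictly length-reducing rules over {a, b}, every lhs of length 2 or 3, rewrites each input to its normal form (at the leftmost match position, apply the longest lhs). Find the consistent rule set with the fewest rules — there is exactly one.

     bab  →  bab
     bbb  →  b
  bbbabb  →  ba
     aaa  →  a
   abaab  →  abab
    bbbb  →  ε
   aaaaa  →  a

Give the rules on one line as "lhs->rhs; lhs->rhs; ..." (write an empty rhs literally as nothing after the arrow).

aa->a; bb->

  | bab
  | bbb => b
  | bbbabb => babb => ba
  | aaa => aa => a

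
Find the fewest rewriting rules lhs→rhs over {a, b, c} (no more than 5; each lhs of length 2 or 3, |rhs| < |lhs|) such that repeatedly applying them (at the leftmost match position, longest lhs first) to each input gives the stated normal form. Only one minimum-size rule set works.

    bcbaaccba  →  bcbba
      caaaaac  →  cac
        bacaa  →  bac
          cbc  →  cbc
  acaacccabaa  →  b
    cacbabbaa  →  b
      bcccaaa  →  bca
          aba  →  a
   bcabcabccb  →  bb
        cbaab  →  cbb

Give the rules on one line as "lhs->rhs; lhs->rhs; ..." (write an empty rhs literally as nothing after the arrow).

aa->; ab->; acb->c; cc->

  | bcbaaccba => bcbccba => bcbba
  | caaaaac => caaac => cac
  | bacaa => bac
  | cbc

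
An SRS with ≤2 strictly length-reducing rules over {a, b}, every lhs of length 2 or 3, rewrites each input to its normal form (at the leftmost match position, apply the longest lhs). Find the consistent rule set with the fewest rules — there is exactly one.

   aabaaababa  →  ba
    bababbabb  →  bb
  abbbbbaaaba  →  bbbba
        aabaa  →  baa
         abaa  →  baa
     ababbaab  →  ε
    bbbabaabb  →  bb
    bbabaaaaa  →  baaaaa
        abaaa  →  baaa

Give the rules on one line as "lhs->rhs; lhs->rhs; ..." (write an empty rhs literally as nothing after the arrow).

ab->b; bab->

  | aabaaababa => abaaababa => baaababa => baababa => bababa => aba => ba
  | bababbabb => abbabb => bbabb => bb
  | abbbbbaaaba => bbbbbaaaba => bbbbbaaba => bbbbbaba => bbbba
  | aabaa => abaa => baa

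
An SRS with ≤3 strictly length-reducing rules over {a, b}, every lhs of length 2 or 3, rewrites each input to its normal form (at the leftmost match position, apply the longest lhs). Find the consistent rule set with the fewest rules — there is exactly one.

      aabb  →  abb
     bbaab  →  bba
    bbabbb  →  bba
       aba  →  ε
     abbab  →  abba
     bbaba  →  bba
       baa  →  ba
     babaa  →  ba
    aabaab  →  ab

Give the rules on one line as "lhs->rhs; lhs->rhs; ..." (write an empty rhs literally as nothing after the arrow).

  | aabb => abb
  | bbaab => bbab => bba
  | bbabbb => bbabb => bbab => bba
  | aba => ε

aa->a; aba->; bab->ba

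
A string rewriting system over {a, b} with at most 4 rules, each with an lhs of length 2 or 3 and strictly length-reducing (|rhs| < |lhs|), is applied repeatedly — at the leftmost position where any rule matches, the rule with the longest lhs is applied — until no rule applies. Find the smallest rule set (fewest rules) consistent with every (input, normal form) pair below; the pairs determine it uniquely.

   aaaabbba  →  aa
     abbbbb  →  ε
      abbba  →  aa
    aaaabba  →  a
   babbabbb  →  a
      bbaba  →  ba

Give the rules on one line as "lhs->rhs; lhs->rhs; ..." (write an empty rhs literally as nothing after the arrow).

ab->b; bb->; bbb->a

  | aaaabbba => aaabbba => aabbba => abbba => bbba => aa
  | abbbbb => bbbbb => abb => bb => ε
  | abbba => bbba => aa
  | aaaabba => aaabba => aabba => abba => bba => a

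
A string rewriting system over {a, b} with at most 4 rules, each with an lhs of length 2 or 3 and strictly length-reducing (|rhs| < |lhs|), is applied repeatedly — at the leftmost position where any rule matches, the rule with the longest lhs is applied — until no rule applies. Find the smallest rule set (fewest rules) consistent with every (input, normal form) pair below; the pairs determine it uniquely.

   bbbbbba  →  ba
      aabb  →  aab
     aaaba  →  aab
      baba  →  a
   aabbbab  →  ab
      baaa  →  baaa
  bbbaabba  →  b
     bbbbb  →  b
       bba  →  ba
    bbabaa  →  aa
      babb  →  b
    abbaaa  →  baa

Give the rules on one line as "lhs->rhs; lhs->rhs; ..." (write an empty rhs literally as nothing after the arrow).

  | bbbbbba => bbbbba => bbbba => bbba => bba => ba
  | aabb => aab
  | aaaba => aabb => aab
  | baba => a

aba->bb; bab->; bb->b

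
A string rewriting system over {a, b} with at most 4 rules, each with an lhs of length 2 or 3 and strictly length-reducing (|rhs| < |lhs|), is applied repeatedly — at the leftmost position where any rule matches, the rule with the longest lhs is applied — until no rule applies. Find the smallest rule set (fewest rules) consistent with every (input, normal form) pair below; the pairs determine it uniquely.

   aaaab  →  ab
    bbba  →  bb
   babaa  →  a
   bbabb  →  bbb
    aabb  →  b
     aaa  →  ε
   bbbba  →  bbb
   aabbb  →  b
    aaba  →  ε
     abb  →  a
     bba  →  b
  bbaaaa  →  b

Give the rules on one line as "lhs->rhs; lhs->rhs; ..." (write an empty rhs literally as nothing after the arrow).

aa->b; aab->aa; abb->a; ba->

  | aaaab => baab => ab
  | bbba => bb
  | babaa => baa => a
  | bbabb => bbb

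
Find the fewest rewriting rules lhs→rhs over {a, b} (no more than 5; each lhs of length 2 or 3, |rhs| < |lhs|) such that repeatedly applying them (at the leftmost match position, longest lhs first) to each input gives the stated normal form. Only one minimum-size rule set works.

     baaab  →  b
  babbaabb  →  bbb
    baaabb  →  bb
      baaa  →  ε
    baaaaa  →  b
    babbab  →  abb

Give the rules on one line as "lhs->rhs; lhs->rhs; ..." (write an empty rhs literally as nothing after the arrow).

  | baaab => aaab => b
  | babbaabb => abbaabb => ababb => aabb => bbb
  | baaabb => aaabb => bb
  | baaa => aaa => ε

aa->b; aaa->; ba->a; bba->b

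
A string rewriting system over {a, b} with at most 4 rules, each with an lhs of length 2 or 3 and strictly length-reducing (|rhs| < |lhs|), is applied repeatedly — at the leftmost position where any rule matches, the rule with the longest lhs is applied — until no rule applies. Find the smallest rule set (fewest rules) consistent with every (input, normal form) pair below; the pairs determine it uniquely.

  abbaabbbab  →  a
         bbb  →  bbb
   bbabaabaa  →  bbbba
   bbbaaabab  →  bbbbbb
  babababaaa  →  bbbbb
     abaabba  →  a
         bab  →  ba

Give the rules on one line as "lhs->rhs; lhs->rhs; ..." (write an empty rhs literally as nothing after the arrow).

aa->a; ab->a; baa->bb

  | abbaabbbab => abaabbbab => aaabbbab => aabbbab => abbbab => abbab => abab => aab => ab => a
  | bbb
  | bbabaabaa => bbaaabaa => bbbabaa => bbbaaa => bbbba
  | bbbaaabab => bbbbabab => bbbbaab => bbbbbb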